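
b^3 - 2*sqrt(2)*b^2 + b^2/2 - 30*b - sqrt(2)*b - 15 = (b + 1/2)*(b - 5*sqrt(2))*(b + 3*sqrt(2))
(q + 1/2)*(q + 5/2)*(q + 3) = q^3 + 6*q^2 + 41*q/4 + 15/4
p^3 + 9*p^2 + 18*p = p*(p + 3)*(p + 6)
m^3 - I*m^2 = m^2*(m - I)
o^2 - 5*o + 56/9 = (o - 8/3)*(o - 7/3)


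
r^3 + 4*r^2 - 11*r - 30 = (r - 3)*(r + 2)*(r + 5)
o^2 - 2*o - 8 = (o - 4)*(o + 2)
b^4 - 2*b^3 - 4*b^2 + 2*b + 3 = (b - 3)*(b - 1)*(b + 1)^2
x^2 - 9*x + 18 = (x - 6)*(x - 3)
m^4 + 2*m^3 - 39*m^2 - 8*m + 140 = (m - 5)*(m - 2)*(m + 2)*(m + 7)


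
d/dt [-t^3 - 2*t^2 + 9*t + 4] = -3*t^2 - 4*t + 9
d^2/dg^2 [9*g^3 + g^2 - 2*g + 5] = 54*g + 2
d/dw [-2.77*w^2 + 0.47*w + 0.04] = 0.47 - 5.54*w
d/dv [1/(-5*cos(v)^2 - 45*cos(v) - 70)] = -(2*cos(v) + 9)*sin(v)/(5*(cos(v)^2 + 9*cos(v) + 14)^2)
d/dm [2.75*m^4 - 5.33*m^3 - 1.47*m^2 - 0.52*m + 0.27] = 11.0*m^3 - 15.99*m^2 - 2.94*m - 0.52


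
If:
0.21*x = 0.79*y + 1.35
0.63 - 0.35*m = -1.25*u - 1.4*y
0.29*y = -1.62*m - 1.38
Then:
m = -0.179012345679012*y - 0.851851851851852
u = -1.17012345679012*y - 0.742518518518518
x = 3.76190476190476*y + 6.42857142857143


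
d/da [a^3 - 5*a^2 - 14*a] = 3*a^2 - 10*a - 14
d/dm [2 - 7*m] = -7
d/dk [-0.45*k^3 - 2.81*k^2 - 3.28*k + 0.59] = -1.35*k^2 - 5.62*k - 3.28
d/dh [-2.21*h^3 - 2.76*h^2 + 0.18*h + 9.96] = -6.63*h^2 - 5.52*h + 0.18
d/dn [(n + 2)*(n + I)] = 2*n + 2 + I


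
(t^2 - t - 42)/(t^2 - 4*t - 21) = (t + 6)/(t + 3)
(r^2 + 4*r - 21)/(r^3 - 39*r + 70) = (r - 3)/(r^2 - 7*r + 10)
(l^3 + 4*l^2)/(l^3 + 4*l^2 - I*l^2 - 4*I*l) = l/(l - I)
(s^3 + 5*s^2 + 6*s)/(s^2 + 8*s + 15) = s*(s + 2)/(s + 5)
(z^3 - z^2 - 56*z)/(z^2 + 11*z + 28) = z*(z - 8)/(z + 4)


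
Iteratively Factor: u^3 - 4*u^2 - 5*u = (u)*(u^2 - 4*u - 5) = u*(u - 5)*(u + 1)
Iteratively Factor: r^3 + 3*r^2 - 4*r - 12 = (r + 2)*(r^2 + r - 6) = (r + 2)*(r + 3)*(r - 2)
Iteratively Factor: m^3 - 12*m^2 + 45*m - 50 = (m - 5)*(m^2 - 7*m + 10) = (m - 5)^2*(m - 2)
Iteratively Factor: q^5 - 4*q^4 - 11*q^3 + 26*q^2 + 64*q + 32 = (q - 4)*(q^4 - 11*q^2 - 18*q - 8) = (q - 4)*(q + 1)*(q^3 - q^2 - 10*q - 8) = (q - 4)*(q + 1)*(q + 2)*(q^2 - 3*q - 4) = (q - 4)^2*(q + 1)*(q + 2)*(q + 1)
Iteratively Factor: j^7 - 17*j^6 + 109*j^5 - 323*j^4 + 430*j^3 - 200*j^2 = (j)*(j^6 - 17*j^5 + 109*j^4 - 323*j^3 + 430*j^2 - 200*j) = j*(j - 1)*(j^5 - 16*j^4 + 93*j^3 - 230*j^2 + 200*j) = j*(j - 5)*(j - 1)*(j^4 - 11*j^3 + 38*j^2 - 40*j) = j*(j - 5)^2*(j - 1)*(j^3 - 6*j^2 + 8*j) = j*(j - 5)^2*(j - 4)*(j - 1)*(j^2 - 2*j) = j*(j - 5)^2*(j - 4)*(j - 2)*(j - 1)*(j)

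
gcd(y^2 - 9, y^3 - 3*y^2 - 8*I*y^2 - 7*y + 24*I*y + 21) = y - 3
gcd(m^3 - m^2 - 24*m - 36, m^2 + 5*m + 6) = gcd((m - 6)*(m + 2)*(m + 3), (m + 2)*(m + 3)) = m^2 + 5*m + 6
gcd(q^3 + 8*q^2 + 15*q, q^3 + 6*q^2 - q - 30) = q^2 + 8*q + 15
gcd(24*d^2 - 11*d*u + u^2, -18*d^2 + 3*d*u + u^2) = -3*d + u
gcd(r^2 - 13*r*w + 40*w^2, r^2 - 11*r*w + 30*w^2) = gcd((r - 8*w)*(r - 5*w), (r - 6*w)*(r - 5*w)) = r - 5*w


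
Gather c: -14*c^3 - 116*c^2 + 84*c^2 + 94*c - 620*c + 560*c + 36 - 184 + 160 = -14*c^3 - 32*c^2 + 34*c + 12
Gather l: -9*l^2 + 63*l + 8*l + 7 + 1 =-9*l^2 + 71*l + 8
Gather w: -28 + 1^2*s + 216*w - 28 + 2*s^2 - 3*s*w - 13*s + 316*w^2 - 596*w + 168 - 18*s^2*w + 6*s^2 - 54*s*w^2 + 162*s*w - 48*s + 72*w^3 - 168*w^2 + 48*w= 8*s^2 - 60*s + 72*w^3 + w^2*(148 - 54*s) + w*(-18*s^2 + 159*s - 332) + 112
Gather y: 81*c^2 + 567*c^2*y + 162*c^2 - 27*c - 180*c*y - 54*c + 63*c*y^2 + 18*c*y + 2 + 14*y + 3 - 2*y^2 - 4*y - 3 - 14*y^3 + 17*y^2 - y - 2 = 243*c^2 - 81*c - 14*y^3 + y^2*(63*c + 15) + y*(567*c^2 - 162*c + 9)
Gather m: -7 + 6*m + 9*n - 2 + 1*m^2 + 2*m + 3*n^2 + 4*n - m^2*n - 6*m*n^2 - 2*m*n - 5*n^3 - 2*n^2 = m^2*(1 - n) + m*(-6*n^2 - 2*n + 8) - 5*n^3 + n^2 + 13*n - 9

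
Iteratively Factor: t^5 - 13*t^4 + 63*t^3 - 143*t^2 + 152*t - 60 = (t - 3)*(t^4 - 10*t^3 + 33*t^2 - 44*t + 20) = (t - 3)*(t - 1)*(t^3 - 9*t^2 + 24*t - 20) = (t - 5)*(t - 3)*(t - 1)*(t^2 - 4*t + 4) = (t - 5)*(t - 3)*(t - 2)*(t - 1)*(t - 2)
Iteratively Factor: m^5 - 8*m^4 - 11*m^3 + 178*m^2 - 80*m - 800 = (m - 4)*(m^4 - 4*m^3 - 27*m^2 + 70*m + 200) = (m - 5)*(m - 4)*(m^3 + m^2 - 22*m - 40) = (m - 5)*(m - 4)*(m + 4)*(m^2 - 3*m - 10) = (m - 5)*(m - 4)*(m + 2)*(m + 4)*(m - 5)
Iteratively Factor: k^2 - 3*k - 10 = (k + 2)*(k - 5)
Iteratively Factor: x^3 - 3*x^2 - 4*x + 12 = (x + 2)*(x^2 - 5*x + 6) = (x - 3)*(x + 2)*(x - 2)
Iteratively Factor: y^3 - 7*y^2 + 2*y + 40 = (y + 2)*(y^2 - 9*y + 20) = (y - 4)*(y + 2)*(y - 5)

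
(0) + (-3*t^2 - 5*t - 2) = -3*t^2 - 5*t - 2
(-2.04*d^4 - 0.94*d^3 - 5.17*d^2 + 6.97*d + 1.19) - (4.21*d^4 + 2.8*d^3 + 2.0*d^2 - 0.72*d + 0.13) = -6.25*d^4 - 3.74*d^3 - 7.17*d^2 + 7.69*d + 1.06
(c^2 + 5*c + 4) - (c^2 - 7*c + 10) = 12*c - 6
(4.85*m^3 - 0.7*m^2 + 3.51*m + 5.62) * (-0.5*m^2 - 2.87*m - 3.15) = -2.425*m^5 - 13.5695*m^4 - 15.0235*m^3 - 10.6787*m^2 - 27.1859*m - 17.703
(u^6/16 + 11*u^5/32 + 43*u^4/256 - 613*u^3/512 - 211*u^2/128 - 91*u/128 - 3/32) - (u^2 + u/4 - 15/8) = u^6/16 + 11*u^5/32 + 43*u^4/256 - 613*u^3/512 - 339*u^2/128 - 123*u/128 + 57/32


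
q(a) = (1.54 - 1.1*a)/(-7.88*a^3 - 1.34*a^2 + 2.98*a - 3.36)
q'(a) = (1.54 - 1.1*a)*(23.64*a^2 + 2.68*a - 2.98)/(-7.88*a^3 - 1.34*a^2 + 2.98*a - 3.36)^2 - 1.1/(-7.88*a^3 - 1.34*a^2 + 2.98*a - 3.36) = (-17.336*a^3 + 34.9316*a^2 + 4.1272*a - 0.8932)/(62.0944*a^6 + 21.1184*a^5 - 45.1692*a^4 + 44.9672*a^3 + 17.8852*a^2 - 20.0256*a + 11.2896)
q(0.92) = -0.07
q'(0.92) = 0.30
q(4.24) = 0.01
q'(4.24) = -0.00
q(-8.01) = 0.00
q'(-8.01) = 0.00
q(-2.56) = 0.04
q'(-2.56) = 0.04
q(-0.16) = -0.45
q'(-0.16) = -0.04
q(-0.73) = -0.74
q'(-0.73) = 2.12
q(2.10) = 0.01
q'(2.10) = 0.00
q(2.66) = 0.01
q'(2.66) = -0.00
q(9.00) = 0.00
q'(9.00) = -0.00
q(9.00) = 0.00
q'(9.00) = -0.00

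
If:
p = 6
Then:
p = 6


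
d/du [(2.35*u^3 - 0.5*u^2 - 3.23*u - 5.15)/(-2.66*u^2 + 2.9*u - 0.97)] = (-6.251*u^4 + 13.63*u^3 - 16.8803*u^2 - 26.428*u + 18.0681)/(7.0756*u^4 - 15.428*u^3 + 13.5704*u^2 - 5.626*u + 0.9409)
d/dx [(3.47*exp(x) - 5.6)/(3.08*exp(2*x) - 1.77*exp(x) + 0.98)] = (-10.6876*exp(2*x) + 34.496*exp(x) - 6.5114)*exp(x)/(9.4864*exp(4*x) - 10.9032*exp(3*x) + 9.1697*exp(2*x) - 3.4692*exp(x) + 0.9604)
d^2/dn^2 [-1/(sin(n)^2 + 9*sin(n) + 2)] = (4*sin(n)^4 + 27*sin(n)^3 + 67*sin(n)^2 - 72*sin(n) - 158)/(sin(n)^2 + 9*sin(n) + 2)^3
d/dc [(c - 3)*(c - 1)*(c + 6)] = 3*c^2 + 4*c - 21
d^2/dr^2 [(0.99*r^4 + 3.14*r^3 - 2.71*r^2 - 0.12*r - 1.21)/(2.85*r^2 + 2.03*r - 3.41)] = (16.08255*r^6 + 34.36587*r^5 - 33.249744*r^4 + 6.67020999999986*r^3 - 209.266464*r^2 + 170.073354*r - 98.177002)/(23.149125*r^6 + 49.466025*r^5 - 47.85948*r^4 - 110.005903*r^3 + 57.263448*r^2 + 70.815129*r - 39.651821)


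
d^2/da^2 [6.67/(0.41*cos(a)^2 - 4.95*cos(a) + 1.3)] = (-4.484908*(1 - cos(a)^2)^2 + 40.610295*cos(a)^3 - 151.453689*cos(a)^2 - 124.14204*cos(a) + 324.238038)/(0.41*cos(a)^2 - 4.95*cos(a) + 1.3)^3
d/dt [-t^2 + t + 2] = 1 - 2*t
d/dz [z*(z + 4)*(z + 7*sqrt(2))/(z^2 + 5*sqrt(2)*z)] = (z^2 + 10*sqrt(2)*z - 8*sqrt(2) + 70)/(z^2 + 10*sqrt(2)*z + 50)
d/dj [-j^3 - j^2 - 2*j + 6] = -3*j^2 - 2*j - 2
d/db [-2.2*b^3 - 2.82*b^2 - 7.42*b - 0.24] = -6.6*b^2 - 5.64*b - 7.42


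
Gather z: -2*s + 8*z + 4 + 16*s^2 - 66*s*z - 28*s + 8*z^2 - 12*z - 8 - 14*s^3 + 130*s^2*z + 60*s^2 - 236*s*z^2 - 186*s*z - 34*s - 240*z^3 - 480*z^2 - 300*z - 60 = -14*s^3 + 76*s^2 - 64*s - 240*z^3 + z^2*(-236*s - 472) + z*(130*s^2 - 252*s - 304) - 64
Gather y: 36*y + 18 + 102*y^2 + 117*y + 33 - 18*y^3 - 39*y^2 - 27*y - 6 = -18*y^3 + 63*y^2 + 126*y + 45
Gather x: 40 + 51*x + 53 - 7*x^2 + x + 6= -7*x^2 + 52*x + 99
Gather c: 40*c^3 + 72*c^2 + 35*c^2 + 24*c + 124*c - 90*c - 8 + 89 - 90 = 40*c^3 + 107*c^2 + 58*c - 9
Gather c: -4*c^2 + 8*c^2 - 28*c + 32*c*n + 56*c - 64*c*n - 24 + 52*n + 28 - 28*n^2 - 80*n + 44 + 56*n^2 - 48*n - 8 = 4*c^2 + c*(28 - 32*n) + 28*n^2 - 76*n + 40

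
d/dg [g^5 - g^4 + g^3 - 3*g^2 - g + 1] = 5*g^4 - 4*g^3 + 3*g^2 - 6*g - 1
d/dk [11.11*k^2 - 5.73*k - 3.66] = 22.22*k - 5.73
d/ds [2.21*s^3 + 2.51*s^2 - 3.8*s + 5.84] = 6.63*s^2 + 5.02*s - 3.8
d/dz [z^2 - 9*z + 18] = 2*z - 9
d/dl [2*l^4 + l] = 8*l^3 + 1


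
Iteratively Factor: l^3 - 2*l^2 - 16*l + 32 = (l - 4)*(l^2 + 2*l - 8) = (l - 4)*(l + 4)*(l - 2)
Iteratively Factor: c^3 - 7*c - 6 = (c + 1)*(c^2 - c - 6) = (c + 1)*(c + 2)*(c - 3)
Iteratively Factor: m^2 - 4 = (m - 2)*(m + 2)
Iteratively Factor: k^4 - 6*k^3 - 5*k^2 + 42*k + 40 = (k + 1)*(k^3 - 7*k^2 + 2*k + 40) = (k - 5)*(k + 1)*(k^2 - 2*k - 8) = (k - 5)*(k + 1)*(k + 2)*(k - 4)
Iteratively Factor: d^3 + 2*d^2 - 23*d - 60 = (d + 4)*(d^2 - 2*d - 15) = (d - 5)*(d + 4)*(d + 3)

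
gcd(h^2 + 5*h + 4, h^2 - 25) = 1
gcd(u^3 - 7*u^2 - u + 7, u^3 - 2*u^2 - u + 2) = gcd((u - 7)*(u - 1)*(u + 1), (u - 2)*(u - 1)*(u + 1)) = u^2 - 1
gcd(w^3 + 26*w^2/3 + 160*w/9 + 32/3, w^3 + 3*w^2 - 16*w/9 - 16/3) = w + 4/3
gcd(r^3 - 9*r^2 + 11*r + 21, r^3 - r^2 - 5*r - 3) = r^2 - 2*r - 3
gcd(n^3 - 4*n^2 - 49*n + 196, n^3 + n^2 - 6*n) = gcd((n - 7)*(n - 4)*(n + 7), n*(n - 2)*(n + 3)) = 1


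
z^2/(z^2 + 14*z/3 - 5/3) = 3*z^2/(3*z^2 + 14*z - 5)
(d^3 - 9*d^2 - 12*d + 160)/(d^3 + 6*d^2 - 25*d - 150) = (d^2 - 4*d - 32)/(d^2 + 11*d + 30)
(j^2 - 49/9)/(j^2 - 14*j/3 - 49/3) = (j - 7/3)/(j - 7)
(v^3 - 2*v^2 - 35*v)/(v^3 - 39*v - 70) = v/(v + 2)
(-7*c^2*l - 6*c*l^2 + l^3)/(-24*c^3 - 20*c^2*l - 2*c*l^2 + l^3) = l*(7*c^2 + 6*c*l - l^2)/(24*c^3 + 20*c^2*l + 2*c*l^2 - l^3)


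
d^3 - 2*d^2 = d^2*(d - 2)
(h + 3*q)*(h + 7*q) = h^2 + 10*h*q + 21*q^2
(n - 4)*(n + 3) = n^2 - n - 12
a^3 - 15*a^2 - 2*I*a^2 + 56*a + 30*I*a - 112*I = (a - 8)*(a - 7)*(a - 2*I)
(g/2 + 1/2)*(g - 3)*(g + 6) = g^3/2 + 2*g^2 - 15*g/2 - 9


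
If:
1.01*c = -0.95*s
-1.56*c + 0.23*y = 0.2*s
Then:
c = 0.170703125*y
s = -0.181484375*y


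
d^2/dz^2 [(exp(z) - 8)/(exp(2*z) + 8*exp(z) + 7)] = (exp(4*z) - 40*exp(3*z) - 234*exp(2*z) - 344*exp(z) + 497)*exp(z)/(exp(6*z) + 24*exp(5*z) + 213*exp(4*z) + 848*exp(3*z) + 1491*exp(2*z) + 1176*exp(z) + 343)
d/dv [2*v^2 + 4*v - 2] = 4*v + 4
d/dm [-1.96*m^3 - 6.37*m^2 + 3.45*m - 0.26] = -5.88*m^2 - 12.74*m + 3.45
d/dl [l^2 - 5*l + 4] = 2*l - 5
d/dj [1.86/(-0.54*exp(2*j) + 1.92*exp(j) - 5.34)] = (2.0088*exp(j) - 3.5712)*exp(j)/(0.54*exp(2*j) - 1.92*exp(j) + 5.34)^2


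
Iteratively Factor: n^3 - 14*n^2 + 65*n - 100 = (n - 5)*(n^2 - 9*n + 20) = (n - 5)^2*(n - 4)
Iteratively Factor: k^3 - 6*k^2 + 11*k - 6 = (k - 1)*(k^2 - 5*k + 6) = (k - 3)*(k - 1)*(k - 2)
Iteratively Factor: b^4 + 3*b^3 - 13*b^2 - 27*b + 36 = (b + 4)*(b^3 - b^2 - 9*b + 9) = (b + 3)*(b + 4)*(b^2 - 4*b + 3) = (b - 3)*(b + 3)*(b + 4)*(b - 1)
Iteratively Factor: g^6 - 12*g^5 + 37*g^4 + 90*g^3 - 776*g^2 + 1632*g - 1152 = (g - 4)*(g^5 - 8*g^4 + 5*g^3 + 110*g^2 - 336*g + 288) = (g - 4)*(g + 4)*(g^4 - 12*g^3 + 53*g^2 - 102*g + 72) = (g - 4)*(g - 2)*(g + 4)*(g^3 - 10*g^2 + 33*g - 36) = (g - 4)*(g - 3)*(g - 2)*(g + 4)*(g^2 - 7*g + 12) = (g - 4)*(g - 3)^2*(g - 2)*(g + 4)*(g - 4)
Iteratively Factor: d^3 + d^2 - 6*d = (d - 2)*(d^2 + 3*d) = d*(d - 2)*(d + 3)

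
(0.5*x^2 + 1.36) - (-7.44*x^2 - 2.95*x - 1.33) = 7.94*x^2 + 2.95*x + 2.69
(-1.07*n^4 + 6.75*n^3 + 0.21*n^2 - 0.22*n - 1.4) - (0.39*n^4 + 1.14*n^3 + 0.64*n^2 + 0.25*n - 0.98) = -1.46*n^4 + 5.61*n^3 - 0.43*n^2 - 0.47*n - 0.42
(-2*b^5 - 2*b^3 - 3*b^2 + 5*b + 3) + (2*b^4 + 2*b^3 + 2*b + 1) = -2*b^5 + 2*b^4 - 3*b^2 + 7*b + 4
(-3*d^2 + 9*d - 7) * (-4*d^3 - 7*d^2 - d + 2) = 12*d^5 - 15*d^4 - 32*d^3 + 34*d^2 + 25*d - 14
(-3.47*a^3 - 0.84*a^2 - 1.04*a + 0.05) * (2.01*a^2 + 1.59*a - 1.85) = -6.9747*a^5 - 7.2057*a^4 + 2.9935*a^3 + 0.000899999999999901*a^2 + 2.0035*a - 0.0925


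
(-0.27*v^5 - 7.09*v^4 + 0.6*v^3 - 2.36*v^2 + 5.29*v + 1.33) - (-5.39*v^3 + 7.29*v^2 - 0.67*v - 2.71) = -0.27*v^5 - 7.09*v^4 + 5.99*v^3 - 9.65*v^2 + 5.96*v + 4.04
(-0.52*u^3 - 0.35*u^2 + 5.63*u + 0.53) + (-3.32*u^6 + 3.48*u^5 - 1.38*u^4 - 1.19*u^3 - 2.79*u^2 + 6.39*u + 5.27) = -3.32*u^6 + 3.48*u^5 - 1.38*u^4 - 1.71*u^3 - 3.14*u^2 + 12.02*u + 5.8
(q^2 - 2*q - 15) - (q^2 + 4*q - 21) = 6 - 6*q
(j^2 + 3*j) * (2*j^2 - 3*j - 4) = 2*j^4 + 3*j^3 - 13*j^2 - 12*j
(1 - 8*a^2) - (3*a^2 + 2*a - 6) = -11*a^2 - 2*a + 7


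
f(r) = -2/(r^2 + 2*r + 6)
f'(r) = -2*(-2*r - 2)/(r^2 + 2*r + 6)^2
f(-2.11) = -0.32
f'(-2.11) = -0.11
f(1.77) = -0.16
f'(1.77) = 0.07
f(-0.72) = -0.39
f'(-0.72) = 0.04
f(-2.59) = -0.27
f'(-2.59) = -0.11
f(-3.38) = -0.19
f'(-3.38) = -0.08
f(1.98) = -0.14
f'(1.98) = 0.06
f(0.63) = -0.26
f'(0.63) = 0.11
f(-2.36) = -0.29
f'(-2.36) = -0.12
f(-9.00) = -0.03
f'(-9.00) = -0.00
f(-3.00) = -0.22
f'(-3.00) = -0.10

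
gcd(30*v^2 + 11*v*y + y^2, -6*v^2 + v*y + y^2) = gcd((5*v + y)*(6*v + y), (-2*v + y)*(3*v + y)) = 1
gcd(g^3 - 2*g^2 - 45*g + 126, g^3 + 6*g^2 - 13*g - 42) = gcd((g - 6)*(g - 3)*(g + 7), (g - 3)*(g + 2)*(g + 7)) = g^2 + 4*g - 21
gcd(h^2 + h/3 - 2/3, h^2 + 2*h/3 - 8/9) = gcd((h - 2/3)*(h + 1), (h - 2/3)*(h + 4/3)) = h - 2/3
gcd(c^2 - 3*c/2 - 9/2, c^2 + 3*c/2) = c + 3/2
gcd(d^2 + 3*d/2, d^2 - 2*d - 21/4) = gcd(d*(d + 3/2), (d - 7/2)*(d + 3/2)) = d + 3/2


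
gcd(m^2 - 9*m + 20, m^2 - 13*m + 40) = m - 5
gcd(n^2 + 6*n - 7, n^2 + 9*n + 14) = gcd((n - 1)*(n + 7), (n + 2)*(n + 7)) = n + 7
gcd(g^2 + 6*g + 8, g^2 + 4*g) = g + 4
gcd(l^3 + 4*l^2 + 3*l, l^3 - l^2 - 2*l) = l^2 + l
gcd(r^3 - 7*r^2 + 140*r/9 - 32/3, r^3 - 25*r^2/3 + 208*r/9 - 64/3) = r^2 - 17*r/3 + 8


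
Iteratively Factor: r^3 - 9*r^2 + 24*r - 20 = (r - 2)*(r^2 - 7*r + 10) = (r - 5)*(r - 2)*(r - 2)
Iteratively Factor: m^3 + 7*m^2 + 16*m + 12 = (m + 3)*(m^2 + 4*m + 4) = (m + 2)*(m + 3)*(m + 2)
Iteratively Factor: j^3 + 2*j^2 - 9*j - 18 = (j + 2)*(j^2 - 9) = (j - 3)*(j + 2)*(j + 3)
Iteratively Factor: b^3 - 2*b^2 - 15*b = (b + 3)*(b^2 - 5*b) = (b - 5)*(b + 3)*(b)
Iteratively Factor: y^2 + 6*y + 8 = (y + 2)*(y + 4)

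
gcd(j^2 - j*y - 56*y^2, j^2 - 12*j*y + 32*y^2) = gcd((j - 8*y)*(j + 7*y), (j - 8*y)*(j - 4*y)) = -j + 8*y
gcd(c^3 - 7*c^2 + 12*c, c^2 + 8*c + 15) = 1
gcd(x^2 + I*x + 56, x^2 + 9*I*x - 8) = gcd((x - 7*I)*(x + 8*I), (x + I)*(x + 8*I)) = x + 8*I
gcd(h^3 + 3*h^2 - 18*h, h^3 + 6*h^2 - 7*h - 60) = h - 3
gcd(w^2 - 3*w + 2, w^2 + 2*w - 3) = w - 1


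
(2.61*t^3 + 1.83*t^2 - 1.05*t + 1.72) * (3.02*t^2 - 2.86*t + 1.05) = 7.8822*t^5 - 1.938*t^4 - 5.6643*t^3 + 10.1189*t^2 - 6.0217*t + 1.806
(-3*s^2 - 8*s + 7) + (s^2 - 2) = -2*s^2 - 8*s + 5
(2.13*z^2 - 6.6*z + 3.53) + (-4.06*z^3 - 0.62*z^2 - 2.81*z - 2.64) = -4.06*z^3 + 1.51*z^2 - 9.41*z + 0.89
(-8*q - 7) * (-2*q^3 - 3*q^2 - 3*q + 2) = 16*q^4 + 38*q^3 + 45*q^2 + 5*q - 14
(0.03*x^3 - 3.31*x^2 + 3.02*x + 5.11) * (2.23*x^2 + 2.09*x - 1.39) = 0.0669*x^5 - 7.3186*x^4 - 0.224999999999999*x^3 + 22.308*x^2 + 6.4821*x - 7.1029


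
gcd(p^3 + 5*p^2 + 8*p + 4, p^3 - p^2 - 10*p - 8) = p^2 + 3*p + 2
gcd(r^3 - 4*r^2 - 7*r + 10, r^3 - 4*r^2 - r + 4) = r - 1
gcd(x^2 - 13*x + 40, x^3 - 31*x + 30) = x - 5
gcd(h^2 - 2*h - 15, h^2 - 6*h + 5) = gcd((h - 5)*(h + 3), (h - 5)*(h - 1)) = h - 5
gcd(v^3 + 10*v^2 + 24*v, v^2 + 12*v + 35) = 1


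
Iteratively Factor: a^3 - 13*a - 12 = (a + 1)*(a^2 - a - 12) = (a - 4)*(a + 1)*(a + 3)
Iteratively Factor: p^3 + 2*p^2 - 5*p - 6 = (p - 2)*(p^2 + 4*p + 3) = (p - 2)*(p + 3)*(p + 1)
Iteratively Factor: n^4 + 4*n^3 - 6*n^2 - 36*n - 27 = (n - 3)*(n^3 + 7*n^2 + 15*n + 9) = (n - 3)*(n + 1)*(n^2 + 6*n + 9) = (n - 3)*(n + 1)*(n + 3)*(n + 3)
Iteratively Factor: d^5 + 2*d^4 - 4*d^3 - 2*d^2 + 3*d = (d - 1)*(d^4 + 3*d^3 - d^2 - 3*d) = d*(d - 1)*(d^3 + 3*d^2 - d - 3) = d*(d - 1)^2*(d^2 + 4*d + 3) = d*(d - 1)^2*(d + 1)*(d + 3)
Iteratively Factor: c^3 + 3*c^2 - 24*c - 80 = (c - 5)*(c^2 + 8*c + 16) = (c - 5)*(c + 4)*(c + 4)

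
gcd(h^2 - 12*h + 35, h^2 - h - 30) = 1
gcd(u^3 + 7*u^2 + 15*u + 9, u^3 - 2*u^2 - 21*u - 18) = u^2 + 4*u + 3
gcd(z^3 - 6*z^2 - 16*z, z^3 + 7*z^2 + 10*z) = z^2 + 2*z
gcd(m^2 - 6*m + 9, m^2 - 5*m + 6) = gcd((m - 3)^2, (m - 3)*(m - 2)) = m - 3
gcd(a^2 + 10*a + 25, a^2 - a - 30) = a + 5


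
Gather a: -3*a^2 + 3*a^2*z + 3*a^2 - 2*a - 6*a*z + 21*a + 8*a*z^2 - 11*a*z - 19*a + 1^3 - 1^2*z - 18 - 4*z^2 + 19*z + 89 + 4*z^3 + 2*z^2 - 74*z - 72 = 3*a^2*z + a*(8*z^2 - 17*z) + 4*z^3 - 2*z^2 - 56*z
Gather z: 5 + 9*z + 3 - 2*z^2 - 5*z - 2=-2*z^2 + 4*z + 6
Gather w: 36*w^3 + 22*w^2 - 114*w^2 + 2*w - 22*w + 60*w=36*w^3 - 92*w^2 + 40*w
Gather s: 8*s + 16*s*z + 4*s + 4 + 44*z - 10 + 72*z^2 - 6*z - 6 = s*(16*z + 12) + 72*z^2 + 38*z - 12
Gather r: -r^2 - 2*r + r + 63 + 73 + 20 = -r^2 - r + 156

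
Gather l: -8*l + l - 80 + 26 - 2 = -7*l - 56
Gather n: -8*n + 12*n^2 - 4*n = 12*n^2 - 12*n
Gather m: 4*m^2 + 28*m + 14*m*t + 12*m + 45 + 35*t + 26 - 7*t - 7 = 4*m^2 + m*(14*t + 40) + 28*t + 64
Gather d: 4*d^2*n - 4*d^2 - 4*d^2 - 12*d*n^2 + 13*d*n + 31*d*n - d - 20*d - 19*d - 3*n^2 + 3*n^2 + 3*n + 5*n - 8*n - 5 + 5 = d^2*(4*n - 8) + d*(-12*n^2 + 44*n - 40)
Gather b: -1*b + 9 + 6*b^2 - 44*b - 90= 6*b^2 - 45*b - 81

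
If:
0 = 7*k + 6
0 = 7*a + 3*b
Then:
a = -3*b/7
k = -6/7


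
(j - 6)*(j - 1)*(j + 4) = j^3 - 3*j^2 - 22*j + 24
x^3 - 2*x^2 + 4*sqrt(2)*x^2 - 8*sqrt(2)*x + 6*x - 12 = (x - 2)*(x + sqrt(2))*(x + 3*sqrt(2))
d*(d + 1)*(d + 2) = d^3 + 3*d^2 + 2*d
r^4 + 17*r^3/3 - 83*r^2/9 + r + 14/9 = (r - 1)*(r - 2/3)*(r + 1/3)*(r + 7)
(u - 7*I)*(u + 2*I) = u^2 - 5*I*u + 14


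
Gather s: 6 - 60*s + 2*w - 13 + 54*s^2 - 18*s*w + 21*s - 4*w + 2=54*s^2 + s*(-18*w - 39) - 2*w - 5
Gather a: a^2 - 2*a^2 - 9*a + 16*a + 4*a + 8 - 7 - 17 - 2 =-a^2 + 11*a - 18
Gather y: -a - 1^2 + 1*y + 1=-a + y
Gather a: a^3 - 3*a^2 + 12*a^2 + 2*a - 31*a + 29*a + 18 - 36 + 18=a^3 + 9*a^2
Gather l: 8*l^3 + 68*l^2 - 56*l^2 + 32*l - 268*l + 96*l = 8*l^3 + 12*l^2 - 140*l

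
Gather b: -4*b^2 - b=-4*b^2 - b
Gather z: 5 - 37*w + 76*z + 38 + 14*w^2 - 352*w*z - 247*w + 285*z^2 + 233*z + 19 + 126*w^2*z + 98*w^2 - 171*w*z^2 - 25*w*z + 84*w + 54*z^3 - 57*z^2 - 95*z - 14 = 112*w^2 - 200*w + 54*z^3 + z^2*(228 - 171*w) + z*(126*w^2 - 377*w + 214) + 48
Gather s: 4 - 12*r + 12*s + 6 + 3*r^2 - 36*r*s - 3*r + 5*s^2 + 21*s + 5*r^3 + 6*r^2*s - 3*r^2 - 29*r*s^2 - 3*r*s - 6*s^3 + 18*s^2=5*r^3 - 15*r - 6*s^3 + s^2*(23 - 29*r) + s*(6*r^2 - 39*r + 33) + 10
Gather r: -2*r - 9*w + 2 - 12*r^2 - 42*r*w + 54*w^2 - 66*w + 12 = -12*r^2 + r*(-42*w - 2) + 54*w^2 - 75*w + 14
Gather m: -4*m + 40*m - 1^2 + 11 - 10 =36*m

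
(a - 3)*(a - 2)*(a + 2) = a^3 - 3*a^2 - 4*a + 12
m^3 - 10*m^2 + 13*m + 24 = (m - 8)*(m - 3)*(m + 1)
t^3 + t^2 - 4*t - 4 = (t - 2)*(t + 1)*(t + 2)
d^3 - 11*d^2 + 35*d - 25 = (d - 5)^2*(d - 1)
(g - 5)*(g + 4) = g^2 - g - 20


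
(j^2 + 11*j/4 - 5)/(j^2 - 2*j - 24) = (j - 5/4)/(j - 6)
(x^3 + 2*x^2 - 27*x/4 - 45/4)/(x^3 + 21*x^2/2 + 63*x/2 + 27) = (x - 5/2)/(x + 6)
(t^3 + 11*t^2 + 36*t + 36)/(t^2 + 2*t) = t + 9 + 18/t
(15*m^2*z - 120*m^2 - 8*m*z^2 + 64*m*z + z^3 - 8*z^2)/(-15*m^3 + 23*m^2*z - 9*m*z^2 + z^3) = (z - 8)/(-m + z)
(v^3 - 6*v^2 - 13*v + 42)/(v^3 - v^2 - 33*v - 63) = (v - 2)/(v + 3)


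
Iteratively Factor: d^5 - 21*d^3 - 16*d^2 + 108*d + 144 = (d + 2)*(d^4 - 2*d^3 - 17*d^2 + 18*d + 72) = (d + 2)*(d + 3)*(d^3 - 5*d^2 - 2*d + 24) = (d - 3)*(d + 2)*(d + 3)*(d^2 - 2*d - 8) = (d - 3)*(d + 2)^2*(d + 3)*(d - 4)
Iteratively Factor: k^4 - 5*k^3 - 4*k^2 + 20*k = (k - 5)*(k^3 - 4*k) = (k - 5)*(k + 2)*(k^2 - 2*k) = (k - 5)*(k - 2)*(k + 2)*(k)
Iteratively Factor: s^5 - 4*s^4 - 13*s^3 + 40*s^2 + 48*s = (s + 1)*(s^4 - 5*s^3 - 8*s^2 + 48*s) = (s + 1)*(s + 3)*(s^3 - 8*s^2 + 16*s) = (s - 4)*(s + 1)*(s + 3)*(s^2 - 4*s) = s*(s - 4)*(s + 1)*(s + 3)*(s - 4)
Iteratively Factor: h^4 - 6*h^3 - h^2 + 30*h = (h - 5)*(h^3 - h^2 - 6*h) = (h - 5)*(h - 3)*(h^2 + 2*h) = h*(h - 5)*(h - 3)*(h + 2)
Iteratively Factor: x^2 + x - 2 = (x + 2)*(x - 1)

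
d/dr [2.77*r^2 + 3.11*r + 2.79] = 5.54*r + 3.11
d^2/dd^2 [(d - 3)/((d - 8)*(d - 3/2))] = 4*(4*d^3 - 36*d^2 + 198*d - 483)/(8*d^6 - 228*d^5 + 2454*d^4 - 12331*d^3 + 29448*d^2 - 32832*d + 13824)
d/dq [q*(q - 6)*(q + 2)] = 3*q^2 - 8*q - 12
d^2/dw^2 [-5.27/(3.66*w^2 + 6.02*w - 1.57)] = (141.189624*w^2 + 232.229928*w - 5.27*(7.32*w + 6.02)*(14.64*w + 12.04) - 60.564948)/(3.66*w^2 + 6.02*w - 1.57)^3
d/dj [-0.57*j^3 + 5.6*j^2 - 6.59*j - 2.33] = -1.71*j^2 + 11.2*j - 6.59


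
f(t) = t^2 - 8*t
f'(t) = 2*t - 8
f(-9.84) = 175.55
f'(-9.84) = -27.68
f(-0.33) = 2.75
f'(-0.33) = -8.66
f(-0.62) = 5.34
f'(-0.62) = -9.24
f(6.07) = -11.72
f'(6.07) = 4.14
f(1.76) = -10.98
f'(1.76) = -4.48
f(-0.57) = 4.88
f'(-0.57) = -9.14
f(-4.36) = 53.89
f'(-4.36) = -16.72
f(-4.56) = 57.27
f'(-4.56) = -17.12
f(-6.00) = 84.00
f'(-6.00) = -20.00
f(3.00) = -15.00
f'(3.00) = -2.00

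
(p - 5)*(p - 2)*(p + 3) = p^3 - 4*p^2 - 11*p + 30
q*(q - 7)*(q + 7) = q^3 - 49*q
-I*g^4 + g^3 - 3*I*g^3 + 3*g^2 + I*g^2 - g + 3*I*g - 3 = (g - 1)*(g + 1)*(g + 3)*(-I*g + 1)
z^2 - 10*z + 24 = (z - 6)*(z - 4)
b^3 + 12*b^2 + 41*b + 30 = (b + 1)*(b + 5)*(b + 6)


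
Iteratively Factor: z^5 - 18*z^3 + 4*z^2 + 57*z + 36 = (z + 1)*(z^4 - z^3 - 17*z^2 + 21*z + 36) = (z + 1)^2*(z^3 - 2*z^2 - 15*z + 36) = (z - 3)*(z + 1)^2*(z^2 + z - 12) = (z - 3)*(z + 1)^2*(z + 4)*(z - 3)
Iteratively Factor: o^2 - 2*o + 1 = (o - 1)*(o - 1)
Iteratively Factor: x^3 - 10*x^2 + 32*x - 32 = (x - 4)*(x^2 - 6*x + 8) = (x - 4)*(x - 2)*(x - 4)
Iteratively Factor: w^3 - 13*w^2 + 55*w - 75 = (w - 5)*(w^2 - 8*w + 15) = (w - 5)*(w - 3)*(w - 5)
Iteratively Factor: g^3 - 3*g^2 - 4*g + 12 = (g - 3)*(g^2 - 4) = (g - 3)*(g - 2)*(g + 2)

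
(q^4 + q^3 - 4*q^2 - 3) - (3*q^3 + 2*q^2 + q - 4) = q^4 - 2*q^3 - 6*q^2 - q + 1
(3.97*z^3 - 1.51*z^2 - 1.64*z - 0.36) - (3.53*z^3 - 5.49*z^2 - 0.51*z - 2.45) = 0.44*z^3 + 3.98*z^2 - 1.13*z + 2.09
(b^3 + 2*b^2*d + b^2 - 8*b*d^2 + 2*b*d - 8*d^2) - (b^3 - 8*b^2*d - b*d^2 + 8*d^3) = 10*b^2*d + b^2 - 7*b*d^2 + 2*b*d - 8*d^3 - 8*d^2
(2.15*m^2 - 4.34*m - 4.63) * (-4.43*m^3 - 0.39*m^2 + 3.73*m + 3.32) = -9.5245*m^5 + 18.3877*m^4 + 30.223*m^3 - 7.2445*m^2 - 31.6787*m - 15.3716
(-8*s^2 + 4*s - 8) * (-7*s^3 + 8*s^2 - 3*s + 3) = 56*s^5 - 92*s^4 + 112*s^3 - 100*s^2 + 36*s - 24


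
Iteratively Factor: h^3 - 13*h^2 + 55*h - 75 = (h - 5)*(h^2 - 8*h + 15) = (h - 5)^2*(h - 3)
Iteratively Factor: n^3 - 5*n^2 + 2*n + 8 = (n - 4)*(n^2 - n - 2) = (n - 4)*(n + 1)*(n - 2)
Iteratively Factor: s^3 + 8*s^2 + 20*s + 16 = (s + 4)*(s^2 + 4*s + 4) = (s + 2)*(s + 4)*(s + 2)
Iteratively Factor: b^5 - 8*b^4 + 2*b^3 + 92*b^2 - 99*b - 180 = (b + 3)*(b^4 - 11*b^3 + 35*b^2 - 13*b - 60) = (b - 3)*(b + 3)*(b^3 - 8*b^2 + 11*b + 20) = (b - 3)*(b + 1)*(b + 3)*(b^2 - 9*b + 20) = (b - 4)*(b - 3)*(b + 1)*(b + 3)*(b - 5)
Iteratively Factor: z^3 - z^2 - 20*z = (z + 4)*(z^2 - 5*z) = (z - 5)*(z + 4)*(z)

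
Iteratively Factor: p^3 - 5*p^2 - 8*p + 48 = (p - 4)*(p^2 - p - 12) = (p - 4)*(p + 3)*(p - 4)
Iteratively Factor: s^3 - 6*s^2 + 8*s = (s - 2)*(s^2 - 4*s) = s*(s - 2)*(s - 4)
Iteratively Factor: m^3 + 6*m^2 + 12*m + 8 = (m + 2)*(m^2 + 4*m + 4) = (m + 2)^2*(m + 2)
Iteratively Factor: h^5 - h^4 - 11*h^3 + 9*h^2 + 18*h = (h + 3)*(h^4 - 4*h^3 + h^2 + 6*h) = h*(h + 3)*(h^3 - 4*h^2 + h + 6) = h*(h - 3)*(h + 3)*(h^2 - h - 2) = h*(h - 3)*(h - 2)*(h + 3)*(h + 1)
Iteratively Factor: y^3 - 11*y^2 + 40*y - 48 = (y - 4)*(y^2 - 7*y + 12) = (y - 4)^2*(y - 3)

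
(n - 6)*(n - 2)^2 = n^3 - 10*n^2 + 28*n - 24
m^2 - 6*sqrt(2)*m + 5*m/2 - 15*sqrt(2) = (m + 5/2)*(m - 6*sqrt(2))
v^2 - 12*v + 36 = (v - 6)^2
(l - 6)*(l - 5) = l^2 - 11*l + 30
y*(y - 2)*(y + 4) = y^3 + 2*y^2 - 8*y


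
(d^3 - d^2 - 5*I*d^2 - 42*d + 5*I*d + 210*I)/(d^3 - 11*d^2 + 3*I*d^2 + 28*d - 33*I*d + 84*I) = (d^2 + d*(6 - 5*I) - 30*I)/(d^2 + d*(-4 + 3*I) - 12*I)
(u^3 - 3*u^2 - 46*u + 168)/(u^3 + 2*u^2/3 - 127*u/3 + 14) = 3*(u - 4)/(3*u - 1)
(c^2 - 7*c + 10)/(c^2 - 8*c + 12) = (c - 5)/(c - 6)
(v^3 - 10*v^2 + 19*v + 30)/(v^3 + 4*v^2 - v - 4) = (v^2 - 11*v + 30)/(v^2 + 3*v - 4)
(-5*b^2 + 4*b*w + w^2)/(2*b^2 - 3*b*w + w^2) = (5*b + w)/(-2*b + w)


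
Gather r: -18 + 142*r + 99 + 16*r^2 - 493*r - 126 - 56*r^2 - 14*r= -40*r^2 - 365*r - 45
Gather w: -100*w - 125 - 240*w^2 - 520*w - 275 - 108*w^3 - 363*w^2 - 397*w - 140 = -108*w^3 - 603*w^2 - 1017*w - 540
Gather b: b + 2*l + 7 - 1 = b + 2*l + 6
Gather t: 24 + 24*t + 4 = 24*t + 28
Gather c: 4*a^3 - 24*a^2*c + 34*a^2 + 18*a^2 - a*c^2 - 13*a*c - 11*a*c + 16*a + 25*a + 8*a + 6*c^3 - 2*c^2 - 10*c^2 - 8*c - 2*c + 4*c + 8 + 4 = 4*a^3 + 52*a^2 + 49*a + 6*c^3 + c^2*(-a - 12) + c*(-24*a^2 - 24*a - 6) + 12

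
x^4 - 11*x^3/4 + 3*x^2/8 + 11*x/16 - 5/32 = (x - 5/2)*(x - 1/2)*(x - 1/4)*(x + 1/2)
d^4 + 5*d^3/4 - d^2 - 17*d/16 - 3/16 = (d - 1)*(d + 1/4)*(d + 1/2)*(d + 3/2)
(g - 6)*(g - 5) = g^2 - 11*g + 30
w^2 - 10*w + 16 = (w - 8)*(w - 2)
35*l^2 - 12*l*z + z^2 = (-7*l + z)*(-5*l + z)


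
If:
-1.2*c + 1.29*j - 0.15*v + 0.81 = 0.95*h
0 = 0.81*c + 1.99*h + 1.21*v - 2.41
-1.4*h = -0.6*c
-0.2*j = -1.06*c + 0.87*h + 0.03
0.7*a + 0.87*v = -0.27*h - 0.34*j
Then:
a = -2.39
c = -0.10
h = -0.04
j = -0.51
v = 2.14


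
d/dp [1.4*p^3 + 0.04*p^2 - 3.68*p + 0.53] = 4.2*p^2 + 0.08*p - 3.68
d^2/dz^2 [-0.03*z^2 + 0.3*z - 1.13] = -0.0600000000000000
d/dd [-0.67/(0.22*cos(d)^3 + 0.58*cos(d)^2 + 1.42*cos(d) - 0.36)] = (0.4422*sin(d)^2 - 0.7772*cos(d) - 1.3936)*sin(d)/(0.22*cos(d)^3 + 0.58*cos(d)^2 + 1.42*cos(d) - 0.36)^2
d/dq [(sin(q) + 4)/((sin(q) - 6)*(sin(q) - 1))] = (-8*sin(q) + cos(q)^2 + 33)*cos(q)/((sin(q) - 6)^2*(sin(q) - 1)^2)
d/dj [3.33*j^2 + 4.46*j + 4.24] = 6.66*j + 4.46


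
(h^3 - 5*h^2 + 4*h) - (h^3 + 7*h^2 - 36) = -12*h^2 + 4*h + 36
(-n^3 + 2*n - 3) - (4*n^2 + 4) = -n^3 - 4*n^2 + 2*n - 7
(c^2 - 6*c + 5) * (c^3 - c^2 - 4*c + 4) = c^5 - 7*c^4 + 7*c^3 + 23*c^2 - 44*c + 20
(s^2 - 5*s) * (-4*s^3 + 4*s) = -4*s^5 + 20*s^4 + 4*s^3 - 20*s^2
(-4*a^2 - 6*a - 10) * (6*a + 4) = -24*a^3 - 52*a^2 - 84*a - 40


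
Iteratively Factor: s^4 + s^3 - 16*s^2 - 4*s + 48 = (s + 4)*(s^3 - 3*s^2 - 4*s + 12) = (s - 2)*(s + 4)*(s^2 - s - 6) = (s - 3)*(s - 2)*(s + 4)*(s + 2)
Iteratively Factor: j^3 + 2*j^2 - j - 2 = (j - 1)*(j^2 + 3*j + 2) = (j - 1)*(j + 2)*(j + 1)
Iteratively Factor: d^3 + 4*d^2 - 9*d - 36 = (d + 4)*(d^2 - 9) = (d - 3)*(d + 4)*(d + 3)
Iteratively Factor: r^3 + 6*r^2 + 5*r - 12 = (r + 4)*(r^2 + 2*r - 3) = (r - 1)*(r + 4)*(r + 3)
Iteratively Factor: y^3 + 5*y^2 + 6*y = (y)*(y^2 + 5*y + 6) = y*(y + 3)*(y + 2)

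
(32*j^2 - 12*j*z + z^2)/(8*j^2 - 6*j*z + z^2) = (-8*j + z)/(-2*j + z)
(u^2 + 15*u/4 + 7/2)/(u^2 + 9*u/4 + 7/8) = 2*(u + 2)/(2*u + 1)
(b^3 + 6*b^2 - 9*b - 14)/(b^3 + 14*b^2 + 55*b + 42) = (b - 2)/(b + 6)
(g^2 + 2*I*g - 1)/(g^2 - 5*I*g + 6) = (g + I)/(g - 6*I)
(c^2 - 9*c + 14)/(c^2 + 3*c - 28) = (c^2 - 9*c + 14)/(c^2 + 3*c - 28)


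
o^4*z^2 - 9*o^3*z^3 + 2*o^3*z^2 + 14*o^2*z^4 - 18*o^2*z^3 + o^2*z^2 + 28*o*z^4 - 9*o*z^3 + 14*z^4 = (o - 7*z)*(o - 2*z)*(o*z + z)^2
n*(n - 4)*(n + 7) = n^3 + 3*n^2 - 28*n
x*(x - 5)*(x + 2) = x^3 - 3*x^2 - 10*x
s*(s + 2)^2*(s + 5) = s^4 + 9*s^3 + 24*s^2 + 20*s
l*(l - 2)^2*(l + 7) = l^4 + 3*l^3 - 24*l^2 + 28*l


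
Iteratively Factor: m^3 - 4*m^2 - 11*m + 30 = (m - 2)*(m^2 - 2*m - 15) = (m - 5)*(m - 2)*(m + 3)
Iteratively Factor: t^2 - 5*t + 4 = (t - 4)*(t - 1)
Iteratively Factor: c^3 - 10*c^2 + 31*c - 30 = (c - 3)*(c^2 - 7*c + 10) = (c - 5)*(c - 3)*(c - 2)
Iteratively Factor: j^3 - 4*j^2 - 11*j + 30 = (j + 3)*(j^2 - 7*j + 10) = (j - 2)*(j + 3)*(j - 5)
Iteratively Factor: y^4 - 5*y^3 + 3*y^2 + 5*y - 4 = (y - 1)*(y^3 - 4*y^2 - y + 4) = (y - 4)*(y - 1)*(y^2 - 1) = (y - 4)*(y - 1)^2*(y + 1)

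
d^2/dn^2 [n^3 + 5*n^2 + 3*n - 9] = 6*n + 10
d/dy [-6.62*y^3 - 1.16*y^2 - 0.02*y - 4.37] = -19.86*y^2 - 2.32*y - 0.02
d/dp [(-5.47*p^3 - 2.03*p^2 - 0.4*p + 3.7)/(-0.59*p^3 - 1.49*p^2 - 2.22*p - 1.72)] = (6.9526*p^4 + 23.8148*p^3 + 38.6848*p^2 + 18.0092*p + 8.902)/(0.3481*p^6 + 1.7582*p^5 + 4.8397*p^4 + 8.6452*p^3 + 10.054*p^2 + 7.6368*p + 2.9584)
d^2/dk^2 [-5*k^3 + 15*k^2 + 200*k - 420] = 30 - 30*k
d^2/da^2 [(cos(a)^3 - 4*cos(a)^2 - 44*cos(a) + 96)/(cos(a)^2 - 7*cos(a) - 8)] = -(sin(a)^4 + 10*sin(a)^2 + 73*cos(a)/4 + 3*cos(3*a)/4 + 19)/(cos(a) + 1)^3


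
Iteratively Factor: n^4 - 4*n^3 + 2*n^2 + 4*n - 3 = (n - 1)*(n^3 - 3*n^2 - n + 3) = (n - 3)*(n - 1)*(n^2 - 1) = (n - 3)*(n - 1)*(n + 1)*(n - 1)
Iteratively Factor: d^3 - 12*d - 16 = (d + 2)*(d^2 - 2*d - 8) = (d + 2)^2*(d - 4)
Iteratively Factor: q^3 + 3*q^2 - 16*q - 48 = (q + 3)*(q^2 - 16) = (q + 3)*(q + 4)*(q - 4)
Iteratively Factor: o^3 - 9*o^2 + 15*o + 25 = (o - 5)*(o^2 - 4*o - 5) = (o - 5)^2*(o + 1)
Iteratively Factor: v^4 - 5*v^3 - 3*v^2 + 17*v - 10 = (v - 5)*(v^3 - 3*v + 2) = (v - 5)*(v - 1)*(v^2 + v - 2) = (v - 5)*(v - 1)^2*(v + 2)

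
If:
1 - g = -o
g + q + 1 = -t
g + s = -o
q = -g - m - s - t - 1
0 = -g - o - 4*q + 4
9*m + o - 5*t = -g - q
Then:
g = -5/44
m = -27/22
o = -49/44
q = 115/88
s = 27/22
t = -193/88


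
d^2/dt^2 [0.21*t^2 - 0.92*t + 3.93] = 0.420000000000000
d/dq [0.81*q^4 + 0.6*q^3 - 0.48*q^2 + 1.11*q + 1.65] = 3.24*q^3 + 1.8*q^2 - 0.96*q + 1.11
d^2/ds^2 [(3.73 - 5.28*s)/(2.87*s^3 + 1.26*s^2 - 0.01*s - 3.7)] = (-260.944992*s^5 + 254.122428*s^4 + 198.746688*s^3 - 637.931658*s^2 + 89.679072*s + 35.169986)/(23.639903*s^9 + 31.135482*s^8 + 13.422129*s^7 - 89.646186*s^6 - 80.326407*s^5 - 16.984842*s^4 + 118.150619*s^3 + 51.74709*s^2 - 0.4107*s - 50.653)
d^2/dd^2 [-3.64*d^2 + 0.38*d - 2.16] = -7.28000000000000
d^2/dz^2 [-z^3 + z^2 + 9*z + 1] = 2 - 6*z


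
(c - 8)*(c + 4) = c^2 - 4*c - 32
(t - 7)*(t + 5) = t^2 - 2*t - 35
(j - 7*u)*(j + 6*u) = j^2 - j*u - 42*u^2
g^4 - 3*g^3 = g^3*(g - 3)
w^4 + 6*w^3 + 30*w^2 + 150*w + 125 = (w + 1)*(w + 5)*(w - 5*I)*(w + 5*I)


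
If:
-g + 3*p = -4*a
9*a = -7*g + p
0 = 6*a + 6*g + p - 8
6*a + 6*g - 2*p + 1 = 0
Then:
No Solution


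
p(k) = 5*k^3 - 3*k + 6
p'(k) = 15*k^2 - 3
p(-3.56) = -208.91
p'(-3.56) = 187.10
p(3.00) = 132.00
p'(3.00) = 132.00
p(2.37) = 65.45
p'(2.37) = 81.25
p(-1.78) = -16.86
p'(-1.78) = 44.53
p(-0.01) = 6.03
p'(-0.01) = -3.00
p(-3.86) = -269.98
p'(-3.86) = 220.49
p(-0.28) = 6.73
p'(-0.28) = -1.82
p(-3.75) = -246.42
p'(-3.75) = 207.94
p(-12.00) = -8598.00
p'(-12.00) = 2157.00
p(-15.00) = -16824.00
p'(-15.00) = 3372.00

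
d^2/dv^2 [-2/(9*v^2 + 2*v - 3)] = 4*(81*v^2 + 18*v - 4*(9*v + 1)^2 - 27)/(9*v^2 + 2*v - 3)^3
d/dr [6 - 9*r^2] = -18*r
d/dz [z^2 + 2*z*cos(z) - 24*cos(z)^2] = -2*z*sin(z) + 2*z + 24*sin(2*z) + 2*cos(z)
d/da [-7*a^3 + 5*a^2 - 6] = a*(10 - 21*a)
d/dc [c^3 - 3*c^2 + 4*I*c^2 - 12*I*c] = 3*c^2 + c*(-6 + 8*I) - 12*I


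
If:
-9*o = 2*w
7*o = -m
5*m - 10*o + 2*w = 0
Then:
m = 0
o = 0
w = 0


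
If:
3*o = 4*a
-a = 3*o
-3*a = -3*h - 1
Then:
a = 0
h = -1/3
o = 0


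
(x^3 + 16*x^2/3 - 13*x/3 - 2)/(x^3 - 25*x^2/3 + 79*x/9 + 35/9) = 3*(x^2 + 5*x - 6)/(3*x^2 - 26*x + 35)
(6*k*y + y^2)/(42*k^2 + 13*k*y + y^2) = y/(7*k + y)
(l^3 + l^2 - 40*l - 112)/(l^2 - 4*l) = (l^3 + l^2 - 40*l - 112)/(l*(l - 4))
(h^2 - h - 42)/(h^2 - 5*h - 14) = (h + 6)/(h + 2)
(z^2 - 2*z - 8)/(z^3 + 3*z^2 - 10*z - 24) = (z - 4)/(z^2 + z - 12)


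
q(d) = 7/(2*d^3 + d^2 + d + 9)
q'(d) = 7*(-6*d^2 - 2*d - 1)/(2*d^3 + d^2 + d + 9)^2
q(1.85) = 0.26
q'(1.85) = -0.24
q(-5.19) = -0.03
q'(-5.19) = -0.02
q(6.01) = 0.01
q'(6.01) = -0.01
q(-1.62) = 4.66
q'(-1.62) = -41.94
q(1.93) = 0.24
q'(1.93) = -0.23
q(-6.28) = -0.02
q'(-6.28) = -0.01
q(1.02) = 0.53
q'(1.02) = -0.37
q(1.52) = 0.35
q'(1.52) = -0.32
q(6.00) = 0.01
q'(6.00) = -0.00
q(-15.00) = 0.00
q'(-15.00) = 0.00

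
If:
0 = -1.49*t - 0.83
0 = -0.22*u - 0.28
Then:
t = -0.56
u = -1.27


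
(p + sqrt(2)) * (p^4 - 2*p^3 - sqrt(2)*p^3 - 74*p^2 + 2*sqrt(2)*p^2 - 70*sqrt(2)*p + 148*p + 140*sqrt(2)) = p^5 - 2*p^4 - 76*p^3 - 144*sqrt(2)*p^2 + 152*p^2 - 140*p + 288*sqrt(2)*p + 280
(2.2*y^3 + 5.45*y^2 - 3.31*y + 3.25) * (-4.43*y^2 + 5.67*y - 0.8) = -9.746*y^5 - 11.6695*y^4 + 43.8048*y^3 - 37.5252*y^2 + 21.0755*y - 2.6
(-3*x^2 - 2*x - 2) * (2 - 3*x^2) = 9*x^4 + 6*x^3 - 4*x - 4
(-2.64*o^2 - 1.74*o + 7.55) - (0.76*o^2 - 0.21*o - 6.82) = -3.4*o^2 - 1.53*o + 14.37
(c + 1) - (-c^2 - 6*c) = c^2 + 7*c + 1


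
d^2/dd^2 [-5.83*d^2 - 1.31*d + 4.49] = -11.6600000000000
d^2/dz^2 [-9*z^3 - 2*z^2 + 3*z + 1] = -54*z - 4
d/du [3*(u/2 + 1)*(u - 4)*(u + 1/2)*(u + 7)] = 6*u^3 + 99*u^2/4 - 117*u/2 - 201/2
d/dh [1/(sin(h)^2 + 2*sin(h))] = -2*(sin(h) + 1)*cos(h)/((sin(h) + 2)^2*sin(h)^2)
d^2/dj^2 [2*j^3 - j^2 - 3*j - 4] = 12*j - 2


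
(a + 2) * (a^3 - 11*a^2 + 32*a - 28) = a^4 - 9*a^3 + 10*a^2 + 36*a - 56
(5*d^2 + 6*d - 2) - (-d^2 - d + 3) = 6*d^2 + 7*d - 5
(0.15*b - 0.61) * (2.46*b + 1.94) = 0.369*b^2 - 1.2096*b - 1.1834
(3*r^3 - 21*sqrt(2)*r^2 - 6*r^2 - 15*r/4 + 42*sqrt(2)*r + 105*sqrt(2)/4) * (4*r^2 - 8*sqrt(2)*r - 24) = 12*r^5 - 108*sqrt(2)*r^4 - 24*r^4 + 249*r^3 + 216*sqrt(2)*r^3 - 528*r^2 + 639*sqrt(2)*r^2 - 1008*sqrt(2)*r - 330*r - 630*sqrt(2)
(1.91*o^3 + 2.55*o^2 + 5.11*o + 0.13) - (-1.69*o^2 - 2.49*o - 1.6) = 1.91*o^3 + 4.24*o^2 + 7.6*o + 1.73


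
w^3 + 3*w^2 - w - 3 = (w - 1)*(w + 1)*(w + 3)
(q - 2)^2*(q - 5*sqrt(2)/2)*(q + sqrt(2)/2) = q^4 - 4*q^3 - 2*sqrt(2)*q^3 + 3*q^2/2 + 8*sqrt(2)*q^2 - 8*sqrt(2)*q + 10*q - 10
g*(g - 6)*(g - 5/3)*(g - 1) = g^4 - 26*g^3/3 + 53*g^2/3 - 10*g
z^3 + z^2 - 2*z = z*(z - 1)*(z + 2)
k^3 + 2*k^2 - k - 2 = (k - 1)*(k + 1)*(k + 2)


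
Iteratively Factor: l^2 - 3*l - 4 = (l - 4)*(l + 1)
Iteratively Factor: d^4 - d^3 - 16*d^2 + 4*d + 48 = (d + 2)*(d^3 - 3*d^2 - 10*d + 24) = (d - 2)*(d + 2)*(d^2 - d - 12) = (d - 4)*(d - 2)*(d + 2)*(d + 3)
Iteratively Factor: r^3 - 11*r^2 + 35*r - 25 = (r - 1)*(r^2 - 10*r + 25) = (r - 5)*(r - 1)*(r - 5)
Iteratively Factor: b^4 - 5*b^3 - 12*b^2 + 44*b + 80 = (b - 4)*(b^3 - b^2 - 16*b - 20) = (b - 5)*(b - 4)*(b^2 + 4*b + 4) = (b - 5)*(b - 4)*(b + 2)*(b + 2)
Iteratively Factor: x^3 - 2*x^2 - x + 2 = (x - 1)*(x^2 - x - 2) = (x - 1)*(x + 1)*(x - 2)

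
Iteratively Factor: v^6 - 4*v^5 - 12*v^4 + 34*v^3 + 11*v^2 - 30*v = (v + 3)*(v^5 - 7*v^4 + 9*v^3 + 7*v^2 - 10*v) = (v + 1)*(v + 3)*(v^4 - 8*v^3 + 17*v^2 - 10*v) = (v - 2)*(v + 1)*(v + 3)*(v^3 - 6*v^2 + 5*v) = v*(v - 2)*(v + 1)*(v + 3)*(v^2 - 6*v + 5) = v*(v - 2)*(v - 1)*(v + 1)*(v + 3)*(v - 5)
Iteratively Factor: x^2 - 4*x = (x)*(x - 4)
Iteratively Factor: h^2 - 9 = (h - 3)*(h + 3)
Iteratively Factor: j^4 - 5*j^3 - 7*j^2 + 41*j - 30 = (j + 3)*(j^3 - 8*j^2 + 17*j - 10) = (j - 5)*(j + 3)*(j^2 - 3*j + 2) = (j - 5)*(j - 2)*(j + 3)*(j - 1)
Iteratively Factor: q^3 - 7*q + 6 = (q + 3)*(q^2 - 3*q + 2) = (q - 1)*(q + 3)*(q - 2)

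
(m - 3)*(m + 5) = m^2 + 2*m - 15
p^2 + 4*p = p*(p + 4)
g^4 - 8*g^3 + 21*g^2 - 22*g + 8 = (g - 4)*(g - 2)*(g - 1)^2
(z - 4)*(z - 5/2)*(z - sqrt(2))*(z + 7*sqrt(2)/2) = z^4 - 13*z^3/2 + 5*sqrt(2)*z^3/2 - 65*sqrt(2)*z^2/4 + 3*z^2 + 25*sqrt(2)*z + 91*z/2 - 70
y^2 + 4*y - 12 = (y - 2)*(y + 6)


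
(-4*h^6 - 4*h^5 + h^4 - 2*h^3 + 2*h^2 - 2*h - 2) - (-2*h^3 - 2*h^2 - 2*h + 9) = -4*h^6 - 4*h^5 + h^4 + 4*h^2 - 11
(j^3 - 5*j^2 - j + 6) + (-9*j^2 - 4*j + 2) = j^3 - 14*j^2 - 5*j + 8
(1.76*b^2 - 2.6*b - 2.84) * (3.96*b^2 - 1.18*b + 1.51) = 6.9696*b^4 - 12.3728*b^3 - 5.5208*b^2 - 0.574800000000001*b - 4.2884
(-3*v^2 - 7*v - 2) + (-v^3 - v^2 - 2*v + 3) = -v^3 - 4*v^2 - 9*v + 1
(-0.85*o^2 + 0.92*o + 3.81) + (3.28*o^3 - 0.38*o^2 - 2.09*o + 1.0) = 3.28*o^3 - 1.23*o^2 - 1.17*o + 4.81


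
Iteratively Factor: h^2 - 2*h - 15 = (h + 3)*(h - 5)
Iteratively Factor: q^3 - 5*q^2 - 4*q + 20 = (q - 5)*(q^2 - 4) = (q - 5)*(q + 2)*(q - 2)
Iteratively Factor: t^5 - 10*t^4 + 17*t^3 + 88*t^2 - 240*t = (t)*(t^4 - 10*t^3 + 17*t^2 + 88*t - 240) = t*(t - 4)*(t^3 - 6*t^2 - 7*t + 60) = t*(t - 4)^2*(t^2 - 2*t - 15) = t*(t - 5)*(t - 4)^2*(t + 3)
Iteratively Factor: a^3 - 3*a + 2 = (a - 1)*(a^2 + a - 2) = (a - 1)^2*(a + 2)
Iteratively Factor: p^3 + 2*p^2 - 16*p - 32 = (p - 4)*(p^2 + 6*p + 8) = (p - 4)*(p + 2)*(p + 4)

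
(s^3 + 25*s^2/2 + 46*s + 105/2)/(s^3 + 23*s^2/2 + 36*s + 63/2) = (2*s + 5)/(2*s + 3)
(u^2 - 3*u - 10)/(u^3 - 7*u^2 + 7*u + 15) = (u + 2)/(u^2 - 2*u - 3)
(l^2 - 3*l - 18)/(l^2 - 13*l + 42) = (l + 3)/(l - 7)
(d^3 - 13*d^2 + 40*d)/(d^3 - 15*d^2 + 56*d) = (d - 5)/(d - 7)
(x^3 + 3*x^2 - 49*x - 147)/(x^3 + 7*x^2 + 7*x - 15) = (x^2 - 49)/(x^2 + 4*x - 5)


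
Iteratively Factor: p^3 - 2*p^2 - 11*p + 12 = (p - 4)*(p^2 + 2*p - 3) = (p - 4)*(p + 3)*(p - 1)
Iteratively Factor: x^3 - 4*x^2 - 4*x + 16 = (x + 2)*(x^2 - 6*x + 8) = (x - 4)*(x + 2)*(x - 2)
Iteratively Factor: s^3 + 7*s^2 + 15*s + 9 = (s + 3)*(s^2 + 4*s + 3) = (s + 3)^2*(s + 1)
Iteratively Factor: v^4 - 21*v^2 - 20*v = (v + 4)*(v^3 - 4*v^2 - 5*v) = (v + 1)*(v + 4)*(v^2 - 5*v) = (v - 5)*(v + 1)*(v + 4)*(v)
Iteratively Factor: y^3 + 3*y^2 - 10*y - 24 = (y + 2)*(y^2 + y - 12) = (y + 2)*(y + 4)*(y - 3)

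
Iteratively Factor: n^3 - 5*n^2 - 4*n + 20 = (n - 5)*(n^2 - 4) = (n - 5)*(n - 2)*(n + 2)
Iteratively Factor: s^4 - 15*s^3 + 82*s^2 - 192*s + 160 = (s - 4)*(s^3 - 11*s^2 + 38*s - 40) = (s - 4)^2*(s^2 - 7*s + 10) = (s - 4)^2*(s - 2)*(s - 5)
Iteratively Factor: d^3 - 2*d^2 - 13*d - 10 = (d - 5)*(d^2 + 3*d + 2) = (d - 5)*(d + 2)*(d + 1)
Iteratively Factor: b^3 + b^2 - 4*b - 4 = (b + 2)*(b^2 - b - 2) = (b + 1)*(b + 2)*(b - 2)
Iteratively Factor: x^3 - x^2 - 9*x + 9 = (x - 1)*(x^2 - 9) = (x - 3)*(x - 1)*(x + 3)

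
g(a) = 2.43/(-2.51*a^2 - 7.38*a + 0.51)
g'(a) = 2.43*(5.02*a + 7.38)/(-2.51*a^2 - 7.38*a + 0.51)^2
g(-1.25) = 0.42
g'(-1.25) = 0.08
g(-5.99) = -0.05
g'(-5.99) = -0.03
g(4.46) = -0.03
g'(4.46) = 0.01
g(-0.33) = 0.91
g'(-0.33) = 1.95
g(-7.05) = -0.03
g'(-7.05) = -0.01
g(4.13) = -0.03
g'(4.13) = 0.01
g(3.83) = -0.04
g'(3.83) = 0.02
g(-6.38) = -0.04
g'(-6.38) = -0.02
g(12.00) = -0.01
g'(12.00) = 0.00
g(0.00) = 4.76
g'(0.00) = 68.95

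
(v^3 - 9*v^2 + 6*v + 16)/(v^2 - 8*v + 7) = (v^3 - 9*v^2 + 6*v + 16)/(v^2 - 8*v + 7)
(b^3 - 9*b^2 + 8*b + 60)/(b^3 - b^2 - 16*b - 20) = (b - 6)/(b + 2)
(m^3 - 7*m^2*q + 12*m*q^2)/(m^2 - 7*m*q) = (m^2 - 7*m*q + 12*q^2)/(m - 7*q)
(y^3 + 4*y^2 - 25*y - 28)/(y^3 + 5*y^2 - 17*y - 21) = (y - 4)/(y - 3)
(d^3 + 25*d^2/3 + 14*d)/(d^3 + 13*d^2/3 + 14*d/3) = (d + 6)/(d + 2)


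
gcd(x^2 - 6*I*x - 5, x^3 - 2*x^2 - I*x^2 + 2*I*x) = x - I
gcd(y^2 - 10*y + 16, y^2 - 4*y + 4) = y - 2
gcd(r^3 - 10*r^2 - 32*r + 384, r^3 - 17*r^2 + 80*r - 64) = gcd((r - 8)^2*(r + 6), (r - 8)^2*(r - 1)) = r^2 - 16*r + 64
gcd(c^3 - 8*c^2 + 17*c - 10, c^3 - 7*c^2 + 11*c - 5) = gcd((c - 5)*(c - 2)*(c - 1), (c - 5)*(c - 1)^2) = c^2 - 6*c + 5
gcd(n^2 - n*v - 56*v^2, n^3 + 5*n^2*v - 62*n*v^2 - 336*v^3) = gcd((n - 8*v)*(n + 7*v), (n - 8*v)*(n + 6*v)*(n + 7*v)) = -n^2 + n*v + 56*v^2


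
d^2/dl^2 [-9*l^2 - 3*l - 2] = -18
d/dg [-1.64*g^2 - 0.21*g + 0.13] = -3.28*g - 0.21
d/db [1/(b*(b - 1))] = (1 - 2*b)/(b^2*(b^2 - 2*b + 1))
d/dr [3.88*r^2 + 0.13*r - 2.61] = 7.76*r + 0.13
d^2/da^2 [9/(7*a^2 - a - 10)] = 18*(49*a^2 - 7*a - (14*a - 1)^2 - 70)/(-7*a^2 + a + 10)^3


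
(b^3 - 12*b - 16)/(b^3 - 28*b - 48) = (-b^3 + 12*b + 16)/(-b^3 + 28*b + 48)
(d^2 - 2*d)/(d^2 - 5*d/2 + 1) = 2*d/(2*d - 1)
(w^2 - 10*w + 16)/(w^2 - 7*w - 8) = (w - 2)/(w + 1)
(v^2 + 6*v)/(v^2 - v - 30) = v*(v + 6)/(v^2 - v - 30)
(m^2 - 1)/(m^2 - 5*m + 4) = (m + 1)/(m - 4)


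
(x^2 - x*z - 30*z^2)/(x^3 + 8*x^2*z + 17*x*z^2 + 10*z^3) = (x - 6*z)/(x^2 + 3*x*z + 2*z^2)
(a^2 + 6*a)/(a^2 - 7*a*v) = (a + 6)/(a - 7*v)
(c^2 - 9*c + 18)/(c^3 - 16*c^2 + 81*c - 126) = 1/(c - 7)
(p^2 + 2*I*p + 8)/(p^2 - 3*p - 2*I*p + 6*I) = (p + 4*I)/(p - 3)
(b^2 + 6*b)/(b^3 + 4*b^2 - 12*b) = 1/(b - 2)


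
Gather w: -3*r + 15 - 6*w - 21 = -3*r - 6*w - 6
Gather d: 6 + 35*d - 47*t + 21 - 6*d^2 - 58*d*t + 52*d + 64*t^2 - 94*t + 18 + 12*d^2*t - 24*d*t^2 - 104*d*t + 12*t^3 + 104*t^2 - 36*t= d^2*(12*t - 6) + d*(-24*t^2 - 162*t + 87) + 12*t^3 + 168*t^2 - 177*t + 45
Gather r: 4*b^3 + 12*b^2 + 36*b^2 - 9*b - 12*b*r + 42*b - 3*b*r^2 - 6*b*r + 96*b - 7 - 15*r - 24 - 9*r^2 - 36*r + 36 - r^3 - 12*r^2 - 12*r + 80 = 4*b^3 + 48*b^2 + 129*b - r^3 + r^2*(-3*b - 21) + r*(-18*b - 63) + 85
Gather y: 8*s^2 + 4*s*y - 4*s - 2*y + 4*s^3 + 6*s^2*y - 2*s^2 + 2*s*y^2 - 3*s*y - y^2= 4*s^3 + 6*s^2 - 4*s + y^2*(2*s - 1) + y*(6*s^2 + s - 2)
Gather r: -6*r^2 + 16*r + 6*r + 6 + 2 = -6*r^2 + 22*r + 8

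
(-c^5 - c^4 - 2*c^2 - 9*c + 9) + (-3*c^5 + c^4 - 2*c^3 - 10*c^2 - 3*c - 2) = -4*c^5 - 2*c^3 - 12*c^2 - 12*c + 7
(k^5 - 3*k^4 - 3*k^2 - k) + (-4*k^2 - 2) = k^5 - 3*k^4 - 7*k^2 - k - 2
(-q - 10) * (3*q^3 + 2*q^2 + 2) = -3*q^4 - 32*q^3 - 20*q^2 - 2*q - 20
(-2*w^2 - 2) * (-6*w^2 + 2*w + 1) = 12*w^4 - 4*w^3 + 10*w^2 - 4*w - 2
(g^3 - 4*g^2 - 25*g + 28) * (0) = 0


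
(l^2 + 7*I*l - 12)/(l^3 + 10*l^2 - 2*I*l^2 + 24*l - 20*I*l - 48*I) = (l^2 + 7*I*l - 12)/(l^3 + l^2*(10 - 2*I) + l*(24 - 20*I) - 48*I)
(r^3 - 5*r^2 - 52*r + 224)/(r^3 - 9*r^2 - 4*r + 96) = (r + 7)/(r + 3)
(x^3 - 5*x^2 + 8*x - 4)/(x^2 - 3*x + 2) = x - 2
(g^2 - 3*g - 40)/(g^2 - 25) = (g - 8)/(g - 5)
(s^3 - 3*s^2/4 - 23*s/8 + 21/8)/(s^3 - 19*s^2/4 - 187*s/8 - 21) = (2*s^2 - 5*s + 3)/(2*s^2 - 13*s - 24)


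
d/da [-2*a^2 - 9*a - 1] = -4*a - 9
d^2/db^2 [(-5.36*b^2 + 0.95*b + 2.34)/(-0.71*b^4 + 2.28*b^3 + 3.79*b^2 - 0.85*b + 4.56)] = (16.211856*b^8 - 57.807348*b^7 + 85.5871760000001*b^6 + 60.52989*b^5 + 400.36569*b^4 - 1167.30507*b^3 - 702.652716*b^2 + 289.710612*b + 293.043324)/(0.357911*b^12 - 3.448044*b^11 + 5.340975*b^10 + 26.244615*b^9 - 43.662243*b^8 - 54.427746*b^7 - 6.32198199999998*b^6 - 221.248437*b^5 - 107.401665*b^4 - 53.473859*b^3 - 246.307032*b^2 + 53.02368*b - 94.818816)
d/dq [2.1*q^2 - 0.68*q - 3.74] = 4.2*q - 0.68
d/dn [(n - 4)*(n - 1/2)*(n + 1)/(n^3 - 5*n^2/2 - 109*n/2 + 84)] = 2*(2*n^4 - 208*n^3 + 861*n^2 - 1156*n - 202)/(4*n^6 - 20*n^5 - 411*n^4 + 1762*n^3 + 10201*n^2 - 36624*n + 28224)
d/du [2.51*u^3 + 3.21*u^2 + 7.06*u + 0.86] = 7.53*u^2 + 6.42*u + 7.06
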